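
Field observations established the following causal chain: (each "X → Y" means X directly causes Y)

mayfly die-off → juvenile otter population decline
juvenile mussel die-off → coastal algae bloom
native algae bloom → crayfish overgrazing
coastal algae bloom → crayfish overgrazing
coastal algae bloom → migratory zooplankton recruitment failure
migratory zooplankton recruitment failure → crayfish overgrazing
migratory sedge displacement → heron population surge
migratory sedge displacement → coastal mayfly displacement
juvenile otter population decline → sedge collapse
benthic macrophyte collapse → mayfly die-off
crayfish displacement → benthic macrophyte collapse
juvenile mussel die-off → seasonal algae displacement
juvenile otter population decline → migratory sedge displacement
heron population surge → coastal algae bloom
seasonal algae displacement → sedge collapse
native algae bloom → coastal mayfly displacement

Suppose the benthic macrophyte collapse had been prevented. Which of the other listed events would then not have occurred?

the heron population surge, the juvenile otter population decline, the mayfly die-off, the migratory sedge displacement

Downstream of the benthic macrophyte collapse: the mayfly die-off, the juvenile otter population decline, the migratory sedge displacement, the sedge collapse, the heron population surge, the coastal algae bloom, the migratory zooplankton recruitment failure, the coastal mayfly displacement, the crayfish overgrazing.
Of those, still caused via another path: the sedge collapse, the coastal algae bloom, the migratory zooplankton recruitment failure, the coastal mayfly displacement, the crayfish overgrazing.
The remainder have no surviving cause.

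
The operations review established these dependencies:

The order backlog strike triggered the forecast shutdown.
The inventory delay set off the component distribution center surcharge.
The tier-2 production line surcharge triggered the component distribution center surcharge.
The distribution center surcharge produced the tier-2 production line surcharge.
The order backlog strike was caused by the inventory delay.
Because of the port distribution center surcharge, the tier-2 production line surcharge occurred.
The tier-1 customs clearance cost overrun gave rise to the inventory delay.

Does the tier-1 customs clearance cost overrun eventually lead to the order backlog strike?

There is a causal chain: the tier-1 customs clearance cost overrun → the inventory delay → the order backlog strike.

Yes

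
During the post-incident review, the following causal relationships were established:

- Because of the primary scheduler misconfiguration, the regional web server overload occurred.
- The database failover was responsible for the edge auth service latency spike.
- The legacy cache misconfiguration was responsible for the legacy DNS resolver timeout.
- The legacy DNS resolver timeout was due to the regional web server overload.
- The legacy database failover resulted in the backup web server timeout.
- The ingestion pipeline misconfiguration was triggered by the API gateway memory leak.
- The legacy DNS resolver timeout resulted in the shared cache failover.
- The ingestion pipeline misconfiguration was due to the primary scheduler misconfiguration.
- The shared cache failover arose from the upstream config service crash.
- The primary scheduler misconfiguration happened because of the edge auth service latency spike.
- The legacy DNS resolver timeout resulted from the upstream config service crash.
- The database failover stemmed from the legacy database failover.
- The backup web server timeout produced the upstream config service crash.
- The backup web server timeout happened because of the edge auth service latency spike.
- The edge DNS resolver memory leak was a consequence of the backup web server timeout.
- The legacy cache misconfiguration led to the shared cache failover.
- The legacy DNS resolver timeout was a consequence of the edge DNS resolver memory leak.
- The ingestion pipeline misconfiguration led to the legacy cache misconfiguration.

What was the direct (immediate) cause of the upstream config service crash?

Upstream contributors include the legacy database failover, the database failover, the edge auth service latency spike, but only the backup web server timeout feeds directly into the upstream config service crash.

the backup web server timeout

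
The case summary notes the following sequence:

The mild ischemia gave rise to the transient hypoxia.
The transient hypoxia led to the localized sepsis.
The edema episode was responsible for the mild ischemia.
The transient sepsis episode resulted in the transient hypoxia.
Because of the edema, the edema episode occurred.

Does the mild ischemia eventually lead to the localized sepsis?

There is a causal chain: the mild ischemia → the transient hypoxia → the localized sepsis.

Yes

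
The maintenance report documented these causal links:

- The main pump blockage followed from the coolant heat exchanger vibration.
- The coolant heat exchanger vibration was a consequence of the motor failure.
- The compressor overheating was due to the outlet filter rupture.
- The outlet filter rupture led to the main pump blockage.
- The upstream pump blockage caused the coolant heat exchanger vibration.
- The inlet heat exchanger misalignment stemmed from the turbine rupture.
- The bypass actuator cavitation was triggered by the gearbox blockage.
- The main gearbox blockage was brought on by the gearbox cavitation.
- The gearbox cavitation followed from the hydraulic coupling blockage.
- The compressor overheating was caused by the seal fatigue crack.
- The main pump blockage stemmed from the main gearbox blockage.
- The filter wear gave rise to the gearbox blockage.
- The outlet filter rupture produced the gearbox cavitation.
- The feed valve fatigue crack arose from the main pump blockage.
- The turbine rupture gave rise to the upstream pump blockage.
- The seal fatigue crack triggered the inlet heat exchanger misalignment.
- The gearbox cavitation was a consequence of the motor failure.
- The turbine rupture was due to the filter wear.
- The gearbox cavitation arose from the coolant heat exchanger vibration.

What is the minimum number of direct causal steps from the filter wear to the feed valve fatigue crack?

Shortest chain: the filter wear → the turbine rupture → the upstream pump blockage → the coolant heat exchanger vibration → the main pump blockage → the feed valve fatigue crack.

5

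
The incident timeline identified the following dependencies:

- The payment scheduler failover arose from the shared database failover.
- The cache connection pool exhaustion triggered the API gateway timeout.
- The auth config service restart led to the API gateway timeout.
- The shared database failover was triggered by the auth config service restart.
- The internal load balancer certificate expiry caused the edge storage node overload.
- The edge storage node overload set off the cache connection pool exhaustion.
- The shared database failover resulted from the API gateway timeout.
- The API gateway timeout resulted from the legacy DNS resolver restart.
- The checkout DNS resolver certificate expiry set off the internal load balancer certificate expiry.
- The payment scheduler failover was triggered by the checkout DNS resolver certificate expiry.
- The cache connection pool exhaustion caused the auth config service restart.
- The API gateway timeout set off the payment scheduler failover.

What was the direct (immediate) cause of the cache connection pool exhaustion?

Upstream contributors include the checkout DNS resolver certificate expiry, the internal load balancer certificate expiry, but only the edge storage node overload feeds directly into the cache connection pool exhaustion.

the edge storage node overload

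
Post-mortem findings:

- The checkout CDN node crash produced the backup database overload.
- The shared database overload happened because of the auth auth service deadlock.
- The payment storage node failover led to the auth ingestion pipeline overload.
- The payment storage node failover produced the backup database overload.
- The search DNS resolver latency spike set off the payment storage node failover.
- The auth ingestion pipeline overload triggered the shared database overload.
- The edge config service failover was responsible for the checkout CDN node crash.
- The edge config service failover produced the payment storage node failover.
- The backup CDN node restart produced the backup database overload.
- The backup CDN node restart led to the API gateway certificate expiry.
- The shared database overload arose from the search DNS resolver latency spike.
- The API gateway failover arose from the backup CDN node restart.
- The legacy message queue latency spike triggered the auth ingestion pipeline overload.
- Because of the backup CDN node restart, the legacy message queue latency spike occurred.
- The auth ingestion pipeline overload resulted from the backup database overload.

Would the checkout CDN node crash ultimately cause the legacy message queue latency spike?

No

The checkout CDN node crash leads to the backup database overload, the auth ingestion pipeline overload, the shared database overload; the legacy message queue latency spike is not among them.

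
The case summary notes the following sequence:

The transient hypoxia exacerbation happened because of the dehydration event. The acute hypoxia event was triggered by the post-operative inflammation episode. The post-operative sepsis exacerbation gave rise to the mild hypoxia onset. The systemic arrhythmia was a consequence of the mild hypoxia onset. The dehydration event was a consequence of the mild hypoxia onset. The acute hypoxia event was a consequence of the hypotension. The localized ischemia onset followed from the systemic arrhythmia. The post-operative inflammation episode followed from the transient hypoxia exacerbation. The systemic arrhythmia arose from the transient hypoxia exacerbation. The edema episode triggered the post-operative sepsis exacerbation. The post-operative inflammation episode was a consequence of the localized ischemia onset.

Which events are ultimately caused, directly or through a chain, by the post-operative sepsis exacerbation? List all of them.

the acute hypoxia event, the dehydration event, the localized ischemia onset, the mild hypoxia onset, the post-operative inflammation episode, the systemic arrhythmia, the transient hypoxia exacerbation

Direct effects: the mild hypoxia onset.
2 steps out: the dehydration event, the systemic arrhythmia.
3 steps out: the transient hypoxia exacerbation, the localized ischemia onset.
4 steps out: the post-operative inflammation episode.
5 steps out: the acute hypoxia event.
Not reachable from it: the edema episode, the hypotension.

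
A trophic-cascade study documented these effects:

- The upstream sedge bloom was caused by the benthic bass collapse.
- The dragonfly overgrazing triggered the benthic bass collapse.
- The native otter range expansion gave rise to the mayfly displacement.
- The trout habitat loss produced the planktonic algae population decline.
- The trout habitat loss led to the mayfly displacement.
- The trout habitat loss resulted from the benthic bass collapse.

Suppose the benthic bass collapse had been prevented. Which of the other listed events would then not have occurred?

Downstream of the benthic bass collapse: the upstream sedge bloom, the trout habitat loss, the mayfly displacement, the planktonic algae population decline.
Of those, still caused via another path: the mayfly displacement.
The remainder have no surviving cause.

the planktonic algae population decline, the trout habitat loss, the upstream sedge bloom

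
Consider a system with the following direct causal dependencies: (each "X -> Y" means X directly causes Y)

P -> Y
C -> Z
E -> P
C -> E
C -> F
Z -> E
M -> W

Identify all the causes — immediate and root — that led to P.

C, E, Z

Immediate cause of P: E.
Further upstream: C, Z.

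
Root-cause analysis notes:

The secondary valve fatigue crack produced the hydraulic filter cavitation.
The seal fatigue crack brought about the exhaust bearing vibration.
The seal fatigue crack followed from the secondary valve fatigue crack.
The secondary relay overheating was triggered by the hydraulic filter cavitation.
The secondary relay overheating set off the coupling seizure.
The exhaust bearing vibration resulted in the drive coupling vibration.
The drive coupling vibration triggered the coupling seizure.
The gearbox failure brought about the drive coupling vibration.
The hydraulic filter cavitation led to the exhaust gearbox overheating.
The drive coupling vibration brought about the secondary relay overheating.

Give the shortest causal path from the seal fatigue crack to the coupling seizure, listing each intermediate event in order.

the seal fatigue crack → the exhaust bearing vibration
the exhaust bearing vibration → the drive coupling vibration
the drive coupling vibration → the coupling seizure
Length: 3 steps.

the seal fatigue crack → the exhaust bearing vibration → the drive coupling vibration → the coupling seizure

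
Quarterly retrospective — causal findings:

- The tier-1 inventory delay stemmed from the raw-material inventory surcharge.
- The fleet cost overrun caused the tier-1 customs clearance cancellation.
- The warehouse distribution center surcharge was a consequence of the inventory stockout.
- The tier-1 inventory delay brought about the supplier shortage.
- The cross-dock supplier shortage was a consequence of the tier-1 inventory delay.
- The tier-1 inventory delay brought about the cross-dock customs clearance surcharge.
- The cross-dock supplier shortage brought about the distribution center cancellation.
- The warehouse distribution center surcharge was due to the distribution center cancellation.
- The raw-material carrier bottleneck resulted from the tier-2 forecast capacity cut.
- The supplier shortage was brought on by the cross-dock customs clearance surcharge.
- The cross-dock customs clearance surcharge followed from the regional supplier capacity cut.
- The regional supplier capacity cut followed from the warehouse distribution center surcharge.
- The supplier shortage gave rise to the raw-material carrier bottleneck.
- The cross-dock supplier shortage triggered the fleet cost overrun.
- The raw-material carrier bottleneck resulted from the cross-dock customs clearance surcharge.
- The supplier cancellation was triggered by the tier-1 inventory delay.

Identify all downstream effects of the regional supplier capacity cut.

the cross-dock customs clearance surcharge, the raw-material carrier bottleneck, the supplier shortage

Direct effects: the cross-dock customs clearance surcharge.
2 steps out: the supplier shortage, the raw-material carrier bottleneck.
Not reachable from it: the inventory stockout, the raw-material inventory surcharge, the tier-1 inventory delay, the cross-dock supplier shortage, the distribution center cancellation, the supplier cancellation, the fleet cost overrun, the warehouse distribution center surcharge, the tier-2 forecast capacity cut, the tier-1 customs clearance cancellation.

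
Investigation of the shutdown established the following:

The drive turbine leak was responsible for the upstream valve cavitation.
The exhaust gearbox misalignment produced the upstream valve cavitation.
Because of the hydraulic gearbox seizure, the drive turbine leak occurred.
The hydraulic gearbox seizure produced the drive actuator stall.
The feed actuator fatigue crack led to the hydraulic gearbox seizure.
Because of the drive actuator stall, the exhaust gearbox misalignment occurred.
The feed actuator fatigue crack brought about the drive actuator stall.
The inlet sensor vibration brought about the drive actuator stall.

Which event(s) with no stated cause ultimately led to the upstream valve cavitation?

Tracing upstream from the upstream valve cavitation: the upstream valve cavitation ← the exhaust gearbox misalignment ← the drive actuator stall ← the feed actuator fatigue crack.
A separate upstream branch: the upstream valve cavitation ← the exhaust gearbox misalignment ← the drive actuator stall ← the inlet sensor vibration.
Each of those chain origins has no stated cause.

the feed actuator fatigue crack, the inlet sensor vibration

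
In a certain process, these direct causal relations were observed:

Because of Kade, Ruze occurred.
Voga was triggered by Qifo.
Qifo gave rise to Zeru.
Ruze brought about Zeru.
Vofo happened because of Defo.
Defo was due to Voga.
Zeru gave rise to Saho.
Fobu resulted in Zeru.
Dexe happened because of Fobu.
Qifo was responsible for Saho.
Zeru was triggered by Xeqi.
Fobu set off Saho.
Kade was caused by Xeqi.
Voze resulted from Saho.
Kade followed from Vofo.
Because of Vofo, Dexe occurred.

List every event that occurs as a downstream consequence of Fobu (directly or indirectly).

Dexe, Saho, Voze, Zeru

Direct effects: Zeru, Saho, Dexe.
2 steps out: Voze.
Not reachable from it: Qifo, Voga, Defo, Xeqi, Vofo, Kade, Ruze.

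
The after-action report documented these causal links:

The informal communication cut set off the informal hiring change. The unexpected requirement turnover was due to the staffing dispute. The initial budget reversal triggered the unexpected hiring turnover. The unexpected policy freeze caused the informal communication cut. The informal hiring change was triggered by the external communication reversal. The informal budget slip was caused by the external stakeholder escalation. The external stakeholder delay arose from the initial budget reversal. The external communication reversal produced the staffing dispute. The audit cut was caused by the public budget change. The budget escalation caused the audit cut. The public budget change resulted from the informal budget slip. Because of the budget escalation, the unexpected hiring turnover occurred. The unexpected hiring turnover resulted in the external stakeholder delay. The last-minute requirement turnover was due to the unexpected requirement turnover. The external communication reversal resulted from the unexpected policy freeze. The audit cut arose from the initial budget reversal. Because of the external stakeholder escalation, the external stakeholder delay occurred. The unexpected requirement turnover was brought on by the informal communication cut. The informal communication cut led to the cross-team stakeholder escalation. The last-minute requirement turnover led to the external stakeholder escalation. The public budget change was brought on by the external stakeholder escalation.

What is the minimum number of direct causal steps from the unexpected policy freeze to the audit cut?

Shortest chain: the unexpected policy freeze → the informal communication cut → the unexpected requirement turnover → the last-minute requirement turnover → the external stakeholder escalation → the public budget change → the audit cut.

6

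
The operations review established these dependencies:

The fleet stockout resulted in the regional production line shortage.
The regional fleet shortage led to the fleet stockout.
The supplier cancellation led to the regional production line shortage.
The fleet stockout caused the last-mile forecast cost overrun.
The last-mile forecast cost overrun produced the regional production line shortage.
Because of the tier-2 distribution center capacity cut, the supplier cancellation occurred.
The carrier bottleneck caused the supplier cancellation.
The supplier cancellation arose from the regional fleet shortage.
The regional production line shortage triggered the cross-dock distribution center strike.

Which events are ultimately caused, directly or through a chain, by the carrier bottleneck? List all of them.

the cross-dock distribution center strike, the regional production line shortage, the supplier cancellation

Direct effects: the supplier cancellation.
2 steps out: the regional production line shortage.
3 steps out: the cross-dock distribution center strike.
Not reachable from it: the regional fleet shortage, the tier-2 distribution center capacity cut, the fleet stockout, the last-mile forecast cost overrun.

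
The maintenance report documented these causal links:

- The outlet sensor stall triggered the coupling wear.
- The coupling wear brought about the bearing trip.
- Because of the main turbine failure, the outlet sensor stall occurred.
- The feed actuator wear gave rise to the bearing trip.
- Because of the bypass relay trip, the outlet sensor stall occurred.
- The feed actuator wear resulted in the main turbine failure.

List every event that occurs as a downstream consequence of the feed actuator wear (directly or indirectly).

Direct effects: the main turbine failure, the bearing trip.
2 steps out: the outlet sensor stall.
3 steps out: the coupling wear.
Not reachable from it: the bypass relay trip.

the bearing trip, the coupling wear, the main turbine failure, the outlet sensor stall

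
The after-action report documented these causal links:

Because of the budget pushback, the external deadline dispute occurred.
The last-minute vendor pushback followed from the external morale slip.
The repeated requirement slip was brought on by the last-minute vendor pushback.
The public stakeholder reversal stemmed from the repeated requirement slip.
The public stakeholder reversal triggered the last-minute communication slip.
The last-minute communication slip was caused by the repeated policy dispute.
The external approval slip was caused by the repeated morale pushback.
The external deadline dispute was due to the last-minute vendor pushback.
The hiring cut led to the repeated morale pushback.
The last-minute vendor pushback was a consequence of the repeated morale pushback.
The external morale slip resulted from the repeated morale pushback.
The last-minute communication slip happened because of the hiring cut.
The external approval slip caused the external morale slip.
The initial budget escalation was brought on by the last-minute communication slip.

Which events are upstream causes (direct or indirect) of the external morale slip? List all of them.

the external approval slip, the hiring cut, the repeated morale pushback

Immediate causes of the external morale slip: the repeated morale pushback, the external approval slip.
Further upstream: the hiring cut.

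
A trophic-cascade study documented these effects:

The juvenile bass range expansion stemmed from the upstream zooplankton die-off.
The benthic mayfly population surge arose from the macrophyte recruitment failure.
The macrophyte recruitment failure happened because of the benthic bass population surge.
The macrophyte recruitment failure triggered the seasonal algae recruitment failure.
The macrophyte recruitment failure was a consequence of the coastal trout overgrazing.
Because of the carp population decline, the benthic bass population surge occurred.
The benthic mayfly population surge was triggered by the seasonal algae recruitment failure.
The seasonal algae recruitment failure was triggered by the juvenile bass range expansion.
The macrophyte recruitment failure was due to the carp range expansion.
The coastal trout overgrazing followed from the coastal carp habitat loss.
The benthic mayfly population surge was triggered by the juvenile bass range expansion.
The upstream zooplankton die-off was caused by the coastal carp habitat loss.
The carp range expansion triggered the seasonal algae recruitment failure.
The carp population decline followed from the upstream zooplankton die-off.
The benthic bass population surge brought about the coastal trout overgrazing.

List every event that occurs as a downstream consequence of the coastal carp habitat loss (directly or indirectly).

the benthic bass population surge, the benthic mayfly population surge, the carp population decline, the coastal trout overgrazing, the juvenile bass range expansion, the macrophyte recruitment failure, the seasonal algae recruitment failure, the upstream zooplankton die-off

Direct effects: the upstream zooplankton die-off, the coastal trout overgrazing.
2 steps out: the carp population decline, the juvenile bass range expansion, the macrophyte recruitment failure.
3 steps out: the benthic bass population surge, the seasonal algae recruitment failure, the benthic mayfly population surge.
Not reachable from it: the carp range expansion.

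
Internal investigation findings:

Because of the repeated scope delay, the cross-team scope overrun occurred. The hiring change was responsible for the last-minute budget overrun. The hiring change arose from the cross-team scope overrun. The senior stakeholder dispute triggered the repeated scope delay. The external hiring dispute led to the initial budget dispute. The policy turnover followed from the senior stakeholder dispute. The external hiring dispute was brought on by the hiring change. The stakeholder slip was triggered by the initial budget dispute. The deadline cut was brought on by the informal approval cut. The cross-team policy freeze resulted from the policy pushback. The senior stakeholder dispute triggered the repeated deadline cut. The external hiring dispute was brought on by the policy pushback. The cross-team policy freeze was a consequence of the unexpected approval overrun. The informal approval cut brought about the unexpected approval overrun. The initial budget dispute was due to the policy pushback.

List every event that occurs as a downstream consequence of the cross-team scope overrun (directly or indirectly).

Direct effects: the hiring change.
2 steps out: the external hiring dispute, the last-minute budget overrun.
3 steps out: the initial budget dispute.
4 steps out: the stakeholder slip.
Not reachable from it: the informal approval cut, the deadline cut, the senior stakeholder dispute, the repeated scope delay, the policy turnover, the unexpected approval overrun, the repeated deadline cut, the policy pushback, the cross-team policy freeze.

the external hiring dispute, the hiring change, the initial budget dispute, the last-minute budget overrun, the stakeholder slip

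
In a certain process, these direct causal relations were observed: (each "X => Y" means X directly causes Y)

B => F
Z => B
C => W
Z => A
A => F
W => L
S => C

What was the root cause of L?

Tracing upstream from L: L ← W ← C ← S.
S has no stated cause, so it is the root.

S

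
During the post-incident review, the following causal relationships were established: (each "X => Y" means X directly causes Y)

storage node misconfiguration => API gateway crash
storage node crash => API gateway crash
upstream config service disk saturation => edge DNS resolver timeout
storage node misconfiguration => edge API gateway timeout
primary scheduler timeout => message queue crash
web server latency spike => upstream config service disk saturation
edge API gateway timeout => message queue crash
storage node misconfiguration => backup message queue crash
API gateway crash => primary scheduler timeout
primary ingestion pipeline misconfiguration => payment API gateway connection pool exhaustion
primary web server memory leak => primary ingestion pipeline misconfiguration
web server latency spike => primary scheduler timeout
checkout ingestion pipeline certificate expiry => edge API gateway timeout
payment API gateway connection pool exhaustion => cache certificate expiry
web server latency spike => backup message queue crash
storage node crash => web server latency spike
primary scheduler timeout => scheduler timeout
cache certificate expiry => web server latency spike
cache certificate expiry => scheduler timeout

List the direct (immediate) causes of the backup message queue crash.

the storage node misconfiguration, the web server latency spike

Upstream contributors include the storage node crash, the primary web server memory leak, the primary ingestion pipeline misconfiguration, the payment API gateway connection pool exhaustion, the cache certificate expiry, but only the storage node misconfiguration, the web server latency spike feed directly into the backup message queue crash.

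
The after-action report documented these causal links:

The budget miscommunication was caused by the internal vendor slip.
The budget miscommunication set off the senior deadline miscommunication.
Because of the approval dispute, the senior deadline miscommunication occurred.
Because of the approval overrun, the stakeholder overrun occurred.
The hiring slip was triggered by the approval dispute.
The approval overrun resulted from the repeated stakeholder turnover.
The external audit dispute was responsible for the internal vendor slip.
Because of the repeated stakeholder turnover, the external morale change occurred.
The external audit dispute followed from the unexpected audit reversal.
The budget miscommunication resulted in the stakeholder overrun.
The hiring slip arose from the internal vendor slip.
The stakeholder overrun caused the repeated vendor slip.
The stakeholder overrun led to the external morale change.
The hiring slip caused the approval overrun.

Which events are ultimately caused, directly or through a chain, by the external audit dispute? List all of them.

the approval overrun, the budget miscommunication, the external morale change, the hiring slip, the internal vendor slip, the repeated vendor slip, the senior deadline miscommunication, the stakeholder overrun

Direct effects: the internal vendor slip.
2 steps out: the budget miscommunication, the hiring slip.
3 steps out: the approval overrun, the stakeholder overrun, the senior deadline miscommunication.
4 steps out: the repeated vendor slip, the external morale change.
Not reachable from it: the unexpected audit reversal, the approval dispute, the repeated stakeholder turnover.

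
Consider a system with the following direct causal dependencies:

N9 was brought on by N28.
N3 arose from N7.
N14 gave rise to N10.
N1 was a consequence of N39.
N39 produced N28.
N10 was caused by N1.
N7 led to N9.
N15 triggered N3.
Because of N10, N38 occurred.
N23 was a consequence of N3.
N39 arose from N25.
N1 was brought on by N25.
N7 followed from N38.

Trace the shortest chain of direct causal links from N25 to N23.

N25 → N1
N1 → N10
N10 → N38
N38 → N7
N7 → N3
N3 → N23
Length: 6 steps.

N25 → N1 → N10 → N38 → N7 → N3 → N23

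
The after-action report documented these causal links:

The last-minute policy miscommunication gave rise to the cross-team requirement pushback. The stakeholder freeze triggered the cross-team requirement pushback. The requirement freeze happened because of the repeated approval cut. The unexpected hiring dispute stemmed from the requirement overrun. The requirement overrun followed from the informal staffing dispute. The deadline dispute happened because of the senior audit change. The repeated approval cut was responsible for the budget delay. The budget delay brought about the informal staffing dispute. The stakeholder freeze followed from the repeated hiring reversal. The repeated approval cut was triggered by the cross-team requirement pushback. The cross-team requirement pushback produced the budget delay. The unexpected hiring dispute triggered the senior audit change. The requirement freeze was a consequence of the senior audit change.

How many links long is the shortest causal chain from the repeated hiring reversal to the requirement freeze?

Shortest chain: the repeated hiring reversal → the stakeholder freeze → the cross-team requirement pushback → the repeated approval cut → the requirement freeze.

4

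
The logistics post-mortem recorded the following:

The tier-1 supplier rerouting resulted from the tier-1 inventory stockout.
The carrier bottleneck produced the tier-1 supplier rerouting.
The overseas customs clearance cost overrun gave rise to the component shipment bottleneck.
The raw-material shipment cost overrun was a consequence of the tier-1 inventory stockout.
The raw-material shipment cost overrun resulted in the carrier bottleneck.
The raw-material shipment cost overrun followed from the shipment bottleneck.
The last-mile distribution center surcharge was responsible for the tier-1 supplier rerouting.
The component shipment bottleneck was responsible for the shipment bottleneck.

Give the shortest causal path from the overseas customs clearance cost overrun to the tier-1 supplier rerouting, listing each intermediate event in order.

the overseas customs clearance cost overrun → the component shipment bottleneck → the shipment bottleneck → the raw-material shipment cost overrun → the carrier bottleneck → the tier-1 supplier rerouting

the overseas customs clearance cost overrun → the component shipment bottleneck
the component shipment bottleneck → the shipment bottleneck
the shipment bottleneck → the raw-material shipment cost overrun
the raw-material shipment cost overrun → the carrier bottleneck
the carrier bottleneck → the tier-1 supplier rerouting
Length: 5 steps.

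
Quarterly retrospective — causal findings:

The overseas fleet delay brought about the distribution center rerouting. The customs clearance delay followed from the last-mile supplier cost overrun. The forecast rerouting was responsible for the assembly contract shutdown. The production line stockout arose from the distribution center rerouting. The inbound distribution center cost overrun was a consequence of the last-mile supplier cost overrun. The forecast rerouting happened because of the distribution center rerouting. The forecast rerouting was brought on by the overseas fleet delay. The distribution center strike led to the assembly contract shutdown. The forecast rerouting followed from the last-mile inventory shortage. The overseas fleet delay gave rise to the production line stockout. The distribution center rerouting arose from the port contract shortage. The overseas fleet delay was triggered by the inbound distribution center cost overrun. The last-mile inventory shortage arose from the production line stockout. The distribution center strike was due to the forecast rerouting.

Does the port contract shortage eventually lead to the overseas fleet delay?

No

The port contract shortage leads to the distribution center rerouting, the production line stockout, the last-mile inventory shortage, the forecast rerouting, the distribution center strike, the assembly contract shutdown; the overseas fleet delay is not among them.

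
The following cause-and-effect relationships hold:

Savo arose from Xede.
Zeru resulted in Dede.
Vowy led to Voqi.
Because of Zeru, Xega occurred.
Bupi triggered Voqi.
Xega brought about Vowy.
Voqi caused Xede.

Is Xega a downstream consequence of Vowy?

No

Vowy leads to Voqi, Xede, Savo; Xega is not among them.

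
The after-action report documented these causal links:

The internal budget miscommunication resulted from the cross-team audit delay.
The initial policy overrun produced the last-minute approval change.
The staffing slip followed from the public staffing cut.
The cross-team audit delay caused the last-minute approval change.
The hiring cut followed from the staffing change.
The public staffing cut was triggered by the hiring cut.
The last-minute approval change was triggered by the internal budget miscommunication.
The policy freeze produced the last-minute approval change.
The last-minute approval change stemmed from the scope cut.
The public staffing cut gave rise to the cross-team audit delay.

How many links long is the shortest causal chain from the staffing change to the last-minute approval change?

4

Shortest chain: the staffing change → the hiring cut → the public staffing cut → the cross-team audit delay → the last-minute approval change.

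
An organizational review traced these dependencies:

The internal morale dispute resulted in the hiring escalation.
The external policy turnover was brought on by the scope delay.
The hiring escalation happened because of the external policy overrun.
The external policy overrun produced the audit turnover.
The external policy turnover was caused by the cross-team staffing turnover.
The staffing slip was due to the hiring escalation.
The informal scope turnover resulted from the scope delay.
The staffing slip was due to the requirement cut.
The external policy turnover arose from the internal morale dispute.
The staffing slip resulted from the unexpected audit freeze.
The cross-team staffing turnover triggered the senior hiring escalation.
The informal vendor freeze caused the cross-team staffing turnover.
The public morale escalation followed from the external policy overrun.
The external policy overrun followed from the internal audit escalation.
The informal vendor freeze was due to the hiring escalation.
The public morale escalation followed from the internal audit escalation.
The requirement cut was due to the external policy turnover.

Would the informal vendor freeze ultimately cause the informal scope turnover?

The informal vendor freeze leads to the cross-team staffing turnover, the external policy turnover, the requirement cut, the senior hiring escalation, the staffing slip; the informal scope turnover is not among them.

No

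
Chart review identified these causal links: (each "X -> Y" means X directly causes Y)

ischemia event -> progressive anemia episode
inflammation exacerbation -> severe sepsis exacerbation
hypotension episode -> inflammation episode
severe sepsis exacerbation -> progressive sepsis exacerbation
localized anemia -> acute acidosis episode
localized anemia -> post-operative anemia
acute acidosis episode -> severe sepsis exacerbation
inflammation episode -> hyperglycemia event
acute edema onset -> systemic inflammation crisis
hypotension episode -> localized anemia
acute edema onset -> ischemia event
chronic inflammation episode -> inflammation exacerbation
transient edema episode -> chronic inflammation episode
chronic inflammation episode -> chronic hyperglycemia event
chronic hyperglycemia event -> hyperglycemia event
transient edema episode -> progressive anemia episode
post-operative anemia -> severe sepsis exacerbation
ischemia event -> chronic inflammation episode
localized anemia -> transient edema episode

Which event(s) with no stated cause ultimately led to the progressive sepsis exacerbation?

the acute edema onset, the hypotension episode

Tracing upstream from the progressive sepsis exacerbation: the progressive sepsis exacerbation ← the severe sepsis exacerbation ← the post-operative anemia ← the localized anemia ← the hypotension episode.
A separate upstream branch: the progressive sepsis exacerbation ← the severe sepsis exacerbation ← the inflammation exacerbation ← the chronic inflammation episode ← the ischemia event ← the acute edema onset.
Each of those chain origins has no stated cause.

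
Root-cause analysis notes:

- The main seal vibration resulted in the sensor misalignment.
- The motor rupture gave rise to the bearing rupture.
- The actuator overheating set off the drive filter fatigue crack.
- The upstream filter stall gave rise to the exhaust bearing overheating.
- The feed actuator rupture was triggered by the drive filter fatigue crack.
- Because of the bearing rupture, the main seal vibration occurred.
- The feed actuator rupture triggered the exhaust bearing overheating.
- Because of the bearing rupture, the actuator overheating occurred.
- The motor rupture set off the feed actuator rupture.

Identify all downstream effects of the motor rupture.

Direct effects: the bearing rupture, the feed actuator rupture.
2 steps out: the actuator overheating, the exhaust bearing overheating, the main seal vibration.
3 steps out: the drive filter fatigue crack, the sensor misalignment.
Not reachable from it: the upstream filter stall.

the actuator overheating, the bearing rupture, the drive filter fatigue crack, the exhaust bearing overheating, the feed actuator rupture, the main seal vibration, the sensor misalignment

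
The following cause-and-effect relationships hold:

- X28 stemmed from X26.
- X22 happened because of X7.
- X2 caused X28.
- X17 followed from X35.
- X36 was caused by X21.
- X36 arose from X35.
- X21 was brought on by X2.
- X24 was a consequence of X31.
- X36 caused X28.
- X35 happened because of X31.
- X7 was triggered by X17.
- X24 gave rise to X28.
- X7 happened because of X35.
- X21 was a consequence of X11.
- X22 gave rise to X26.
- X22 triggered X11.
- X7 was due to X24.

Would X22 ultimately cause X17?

No

X22 leads to X11, X26, X21, X36, X28; X17 is not among them.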